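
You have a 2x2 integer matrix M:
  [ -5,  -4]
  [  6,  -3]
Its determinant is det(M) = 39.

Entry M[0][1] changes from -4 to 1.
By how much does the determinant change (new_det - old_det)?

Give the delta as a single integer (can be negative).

Cofactor C_01 = -6
Entry delta = 1 - -4 = 5
Det delta = entry_delta * cofactor = 5 * -6 = -30

Answer: -30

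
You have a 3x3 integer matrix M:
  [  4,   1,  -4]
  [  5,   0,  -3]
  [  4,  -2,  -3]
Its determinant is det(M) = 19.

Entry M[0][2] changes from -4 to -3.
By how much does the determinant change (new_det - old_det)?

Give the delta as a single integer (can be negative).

Answer: -10

Derivation:
Cofactor C_02 = -10
Entry delta = -3 - -4 = 1
Det delta = entry_delta * cofactor = 1 * -10 = -10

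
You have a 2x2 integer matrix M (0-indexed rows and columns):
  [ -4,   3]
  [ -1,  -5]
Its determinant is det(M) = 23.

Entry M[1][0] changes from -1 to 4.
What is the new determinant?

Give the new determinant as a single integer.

det is linear in row 1: changing M[1][0] by delta changes det by delta * cofactor(1,0).
Cofactor C_10 = (-1)^(1+0) * minor(1,0) = -3
Entry delta = 4 - -1 = 5
Det delta = 5 * -3 = -15
New det = 23 + -15 = 8

Answer: 8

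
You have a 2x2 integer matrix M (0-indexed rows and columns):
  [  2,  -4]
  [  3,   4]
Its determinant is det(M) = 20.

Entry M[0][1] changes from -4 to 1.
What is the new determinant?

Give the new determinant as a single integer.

det is linear in row 0: changing M[0][1] by delta changes det by delta * cofactor(0,1).
Cofactor C_01 = (-1)^(0+1) * minor(0,1) = -3
Entry delta = 1 - -4 = 5
Det delta = 5 * -3 = -15
New det = 20 + -15 = 5

Answer: 5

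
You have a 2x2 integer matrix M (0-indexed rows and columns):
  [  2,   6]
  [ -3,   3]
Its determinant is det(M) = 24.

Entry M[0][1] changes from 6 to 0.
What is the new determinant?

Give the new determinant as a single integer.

det is linear in row 0: changing M[0][1] by delta changes det by delta * cofactor(0,1).
Cofactor C_01 = (-1)^(0+1) * minor(0,1) = 3
Entry delta = 0 - 6 = -6
Det delta = -6 * 3 = -18
New det = 24 + -18 = 6

Answer: 6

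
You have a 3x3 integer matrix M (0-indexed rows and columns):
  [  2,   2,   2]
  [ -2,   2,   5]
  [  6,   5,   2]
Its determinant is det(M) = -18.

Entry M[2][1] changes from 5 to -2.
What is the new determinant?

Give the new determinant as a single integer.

Answer: 80

Derivation:
det is linear in row 2: changing M[2][1] by delta changes det by delta * cofactor(2,1).
Cofactor C_21 = (-1)^(2+1) * minor(2,1) = -14
Entry delta = -2 - 5 = -7
Det delta = -7 * -14 = 98
New det = -18 + 98 = 80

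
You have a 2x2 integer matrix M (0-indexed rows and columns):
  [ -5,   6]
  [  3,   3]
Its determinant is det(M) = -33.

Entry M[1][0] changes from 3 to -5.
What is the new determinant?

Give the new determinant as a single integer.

det is linear in row 1: changing M[1][0] by delta changes det by delta * cofactor(1,0).
Cofactor C_10 = (-1)^(1+0) * minor(1,0) = -6
Entry delta = -5 - 3 = -8
Det delta = -8 * -6 = 48
New det = -33 + 48 = 15

Answer: 15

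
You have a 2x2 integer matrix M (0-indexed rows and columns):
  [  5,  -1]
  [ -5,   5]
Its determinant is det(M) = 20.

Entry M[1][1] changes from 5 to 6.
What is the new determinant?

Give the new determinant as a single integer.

Answer: 25

Derivation:
det is linear in row 1: changing M[1][1] by delta changes det by delta * cofactor(1,1).
Cofactor C_11 = (-1)^(1+1) * minor(1,1) = 5
Entry delta = 6 - 5 = 1
Det delta = 1 * 5 = 5
New det = 20 + 5 = 25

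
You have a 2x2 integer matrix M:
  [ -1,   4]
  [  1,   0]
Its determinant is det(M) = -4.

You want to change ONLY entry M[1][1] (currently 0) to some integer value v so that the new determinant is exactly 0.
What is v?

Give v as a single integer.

det is linear in entry M[1][1]: det = old_det + (v - 0) * C_11
Cofactor C_11 = -1
Want det = 0: -4 + (v - 0) * -1 = 0
  (v - 0) = 4 / -1 = -4
  v = 0 + (-4) = -4

Answer: -4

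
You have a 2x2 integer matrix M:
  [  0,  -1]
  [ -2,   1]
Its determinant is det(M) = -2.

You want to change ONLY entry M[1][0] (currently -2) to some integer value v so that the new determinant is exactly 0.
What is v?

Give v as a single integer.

det is linear in entry M[1][0]: det = old_det + (v - -2) * C_10
Cofactor C_10 = 1
Want det = 0: -2 + (v - -2) * 1 = 0
  (v - -2) = 2 / 1 = 2
  v = -2 + (2) = 0

Answer: 0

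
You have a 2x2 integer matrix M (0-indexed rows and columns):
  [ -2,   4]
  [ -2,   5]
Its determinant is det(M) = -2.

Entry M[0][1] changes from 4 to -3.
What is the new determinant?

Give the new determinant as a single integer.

Answer: -16

Derivation:
det is linear in row 0: changing M[0][1] by delta changes det by delta * cofactor(0,1).
Cofactor C_01 = (-1)^(0+1) * minor(0,1) = 2
Entry delta = -3 - 4 = -7
Det delta = -7 * 2 = -14
New det = -2 + -14 = -16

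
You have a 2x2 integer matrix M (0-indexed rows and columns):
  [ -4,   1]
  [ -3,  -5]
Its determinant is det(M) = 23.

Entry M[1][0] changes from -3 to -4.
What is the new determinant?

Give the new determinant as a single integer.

Answer: 24

Derivation:
det is linear in row 1: changing M[1][0] by delta changes det by delta * cofactor(1,0).
Cofactor C_10 = (-1)^(1+0) * minor(1,0) = -1
Entry delta = -4 - -3 = -1
Det delta = -1 * -1 = 1
New det = 23 + 1 = 24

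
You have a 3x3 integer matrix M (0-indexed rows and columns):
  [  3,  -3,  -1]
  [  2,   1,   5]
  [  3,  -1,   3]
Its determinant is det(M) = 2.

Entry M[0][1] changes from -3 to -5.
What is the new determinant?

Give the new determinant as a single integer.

det is linear in row 0: changing M[0][1] by delta changes det by delta * cofactor(0,1).
Cofactor C_01 = (-1)^(0+1) * minor(0,1) = 9
Entry delta = -5 - -3 = -2
Det delta = -2 * 9 = -18
New det = 2 + -18 = -16

Answer: -16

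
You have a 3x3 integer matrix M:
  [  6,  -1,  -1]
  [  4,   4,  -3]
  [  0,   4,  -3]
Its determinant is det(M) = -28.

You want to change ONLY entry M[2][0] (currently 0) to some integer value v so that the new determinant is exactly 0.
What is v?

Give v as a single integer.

Answer: 4

Derivation:
det is linear in entry M[2][0]: det = old_det + (v - 0) * C_20
Cofactor C_20 = 7
Want det = 0: -28 + (v - 0) * 7 = 0
  (v - 0) = 28 / 7 = 4
  v = 0 + (4) = 4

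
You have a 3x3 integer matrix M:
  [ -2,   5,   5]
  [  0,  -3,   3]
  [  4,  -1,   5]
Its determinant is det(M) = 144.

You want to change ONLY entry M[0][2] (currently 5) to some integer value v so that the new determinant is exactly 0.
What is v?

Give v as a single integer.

det is linear in entry M[0][2]: det = old_det + (v - 5) * C_02
Cofactor C_02 = 12
Want det = 0: 144 + (v - 5) * 12 = 0
  (v - 5) = -144 / 12 = -12
  v = 5 + (-12) = -7

Answer: -7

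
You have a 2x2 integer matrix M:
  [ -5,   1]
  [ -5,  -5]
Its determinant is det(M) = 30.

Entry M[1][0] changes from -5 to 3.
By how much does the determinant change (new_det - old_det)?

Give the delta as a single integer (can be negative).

Cofactor C_10 = -1
Entry delta = 3 - -5 = 8
Det delta = entry_delta * cofactor = 8 * -1 = -8

Answer: -8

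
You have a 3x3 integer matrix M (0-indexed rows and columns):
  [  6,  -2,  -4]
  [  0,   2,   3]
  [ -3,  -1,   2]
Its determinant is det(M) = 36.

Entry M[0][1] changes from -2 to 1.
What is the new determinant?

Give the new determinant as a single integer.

Answer: 9

Derivation:
det is linear in row 0: changing M[0][1] by delta changes det by delta * cofactor(0,1).
Cofactor C_01 = (-1)^(0+1) * minor(0,1) = -9
Entry delta = 1 - -2 = 3
Det delta = 3 * -9 = -27
New det = 36 + -27 = 9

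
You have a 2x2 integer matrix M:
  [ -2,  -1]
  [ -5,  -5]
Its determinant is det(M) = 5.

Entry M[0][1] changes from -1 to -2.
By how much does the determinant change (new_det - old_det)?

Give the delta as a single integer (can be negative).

Answer: -5

Derivation:
Cofactor C_01 = 5
Entry delta = -2 - -1 = -1
Det delta = entry_delta * cofactor = -1 * 5 = -5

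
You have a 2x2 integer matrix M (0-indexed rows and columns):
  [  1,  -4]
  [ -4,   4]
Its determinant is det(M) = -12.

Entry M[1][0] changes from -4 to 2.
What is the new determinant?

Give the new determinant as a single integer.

Answer: 12

Derivation:
det is linear in row 1: changing M[1][0] by delta changes det by delta * cofactor(1,0).
Cofactor C_10 = (-1)^(1+0) * minor(1,0) = 4
Entry delta = 2 - -4 = 6
Det delta = 6 * 4 = 24
New det = -12 + 24 = 12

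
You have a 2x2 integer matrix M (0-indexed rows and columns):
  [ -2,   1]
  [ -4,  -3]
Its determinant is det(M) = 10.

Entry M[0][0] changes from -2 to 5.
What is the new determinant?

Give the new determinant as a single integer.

det is linear in row 0: changing M[0][0] by delta changes det by delta * cofactor(0,0).
Cofactor C_00 = (-1)^(0+0) * minor(0,0) = -3
Entry delta = 5 - -2 = 7
Det delta = 7 * -3 = -21
New det = 10 + -21 = -11

Answer: -11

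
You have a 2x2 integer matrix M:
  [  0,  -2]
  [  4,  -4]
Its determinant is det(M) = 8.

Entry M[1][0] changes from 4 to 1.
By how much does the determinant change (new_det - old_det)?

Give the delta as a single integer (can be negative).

Cofactor C_10 = 2
Entry delta = 1 - 4 = -3
Det delta = entry_delta * cofactor = -3 * 2 = -6

Answer: -6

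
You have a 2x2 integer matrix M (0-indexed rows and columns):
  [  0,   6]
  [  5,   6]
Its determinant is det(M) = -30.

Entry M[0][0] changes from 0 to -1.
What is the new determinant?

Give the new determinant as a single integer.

det is linear in row 0: changing M[0][0] by delta changes det by delta * cofactor(0,0).
Cofactor C_00 = (-1)^(0+0) * minor(0,0) = 6
Entry delta = -1 - 0 = -1
Det delta = -1 * 6 = -6
New det = -30 + -6 = -36

Answer: -36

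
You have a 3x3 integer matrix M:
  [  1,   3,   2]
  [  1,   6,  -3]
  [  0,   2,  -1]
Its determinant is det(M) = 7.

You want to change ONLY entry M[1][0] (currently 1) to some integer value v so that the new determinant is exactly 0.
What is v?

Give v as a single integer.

det is linear in entry M[1][0]: det = old_det + (v - 1) * C_10
Cofactor C_10 = 7
Want det = 0: 7 + (v - 1) * 7 = 0
  (v - 1) = -7 / 7 = -1
  v = 1 + (-1) = 0

Answer: 0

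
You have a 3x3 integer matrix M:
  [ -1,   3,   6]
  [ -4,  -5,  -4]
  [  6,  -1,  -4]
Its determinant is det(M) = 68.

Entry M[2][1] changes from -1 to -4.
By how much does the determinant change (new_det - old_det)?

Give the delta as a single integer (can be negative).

Answer: 84

Derivation:
Cofactor C_21 = -28
Entry delta = -4 - -1 = -3
Det delta = entry_delta * cofactor = -3 * -28 = 84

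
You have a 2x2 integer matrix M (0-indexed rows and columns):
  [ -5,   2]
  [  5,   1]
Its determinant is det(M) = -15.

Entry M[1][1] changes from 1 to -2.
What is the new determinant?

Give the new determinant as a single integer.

Answer: 0

Derivation:
det is linear in row 1: changing M[1][1] by delta changes det by delta * cofactor(1,1).
Cofactor C_11 = (-1)^(1+1) * minor(1,1) = -5
Entry delta = -2 - 1 = -3
Det delta = -3 * -5 = 15
New det = -15 + 15 = 0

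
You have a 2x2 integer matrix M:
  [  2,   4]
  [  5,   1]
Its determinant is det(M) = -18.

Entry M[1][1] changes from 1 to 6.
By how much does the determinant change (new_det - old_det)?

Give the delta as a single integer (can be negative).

Answer: 10

Derivation:
Cofactor C_11 = 2
Entry delta = 6 - 1 = 5
Det delta = entry_delta * cofactor = 5 * 2 = 10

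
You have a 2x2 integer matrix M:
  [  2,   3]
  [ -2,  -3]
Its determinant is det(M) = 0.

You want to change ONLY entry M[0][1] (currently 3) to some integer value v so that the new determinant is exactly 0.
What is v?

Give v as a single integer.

Answer: 3

Derivation:
det is linear in entry M[0][1]: det = old_det + (v - 3) * C_01
Cofactor C_01 = 2
Want det = 0: 0 + (v - 3) * 2 = 0
  (v - 3) = 0 / 2 = 0
  v = 3 + (0) = 3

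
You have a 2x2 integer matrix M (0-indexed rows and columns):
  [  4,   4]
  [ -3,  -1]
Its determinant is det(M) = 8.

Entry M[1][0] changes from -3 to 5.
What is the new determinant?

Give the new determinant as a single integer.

Answer: -24

Derivation:
det is linear in row 1: changing M[1][0] by delta changes det by delta * cofactor(1,0).
Cofactor C_10 = (-1)^(1+0) * minor(1,0) = -4
Entry delta = 5 - -3 = 8
Det delta = 8 * -4 = -32
New det = 8 + -32 = -24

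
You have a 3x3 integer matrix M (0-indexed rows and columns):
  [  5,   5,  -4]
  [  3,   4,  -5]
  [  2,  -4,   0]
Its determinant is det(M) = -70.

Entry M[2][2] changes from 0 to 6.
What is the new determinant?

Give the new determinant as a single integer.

det is linear in row 2: changing M[2][2] by delta changes det by delta * cofactor(2,2).
Cofactor C_22 = (-1)^(2+2) * minor(2,2) = 5
Entry delta = 6 - 0 = 6
Det delta = 6 * 5 = 30
New det = -70 + 30 = -40

Answer: -40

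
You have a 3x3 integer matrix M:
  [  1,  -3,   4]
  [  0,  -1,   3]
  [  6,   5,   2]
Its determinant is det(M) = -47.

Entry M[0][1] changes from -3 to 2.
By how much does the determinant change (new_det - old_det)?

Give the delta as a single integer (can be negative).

Answer: 90

Derivation:
Cofactor C_01 = 18
Entry delta = 2 - -3 = 5
Det delta = entry_delta * cofactor = 5 * 18 = 90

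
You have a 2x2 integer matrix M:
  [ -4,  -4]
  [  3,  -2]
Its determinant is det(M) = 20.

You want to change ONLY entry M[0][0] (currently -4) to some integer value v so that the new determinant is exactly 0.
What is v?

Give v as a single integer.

det is linear in entry M[0][0]: det = old_det + (v - -4) * C_00
Cofactor C_00 = -2
Want det = 0: 20 + (v - -4) * -2 = 0
  (v - -4) = -20 / -2 = 10
  v = -4 + (10) = 6

Answer: 6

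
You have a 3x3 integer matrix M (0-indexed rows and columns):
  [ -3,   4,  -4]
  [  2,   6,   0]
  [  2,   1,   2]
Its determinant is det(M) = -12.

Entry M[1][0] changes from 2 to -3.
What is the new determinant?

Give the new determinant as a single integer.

det is linear in row 1: changing M[1][0] by delta changes det by delta * cofactor(1,0).
Cofactor C_10 = (-1)^(1+0) * minor(1,0) = -12
Entry delta = -3 - 2 = -5
Det delta = -5 * -12 = 60
New det = -12 + 60 = 48

Answer: 48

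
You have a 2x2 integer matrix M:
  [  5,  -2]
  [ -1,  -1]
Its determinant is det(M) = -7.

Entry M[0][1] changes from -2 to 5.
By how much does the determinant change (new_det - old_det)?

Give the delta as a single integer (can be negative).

Cofactor C_01 = 1
Entry delta = 5 - -2 = 7
Det delta = entry_delta * cofactor = 7 * 1 = 7

Answer: 7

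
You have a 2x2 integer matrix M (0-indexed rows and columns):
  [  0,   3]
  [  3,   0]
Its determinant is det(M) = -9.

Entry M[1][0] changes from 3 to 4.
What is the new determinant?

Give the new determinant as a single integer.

det is linear in row 1: changing M[1][0] by delta changes det by delta * cofactor(1,0).
Cofactor C_10 = (-1)^(1+0) * minor(1,0) = -3
Entry delta = 4 - 3 = 1
Det delta = 1 * -3 = -3
New det = -9 + -3 = -12

Answer: -12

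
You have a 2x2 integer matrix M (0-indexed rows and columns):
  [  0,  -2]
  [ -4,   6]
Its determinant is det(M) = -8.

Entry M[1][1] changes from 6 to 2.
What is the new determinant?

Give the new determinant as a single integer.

Answer: -8

Derivation:
det is linear in row 1: changing M[1][1] by delta changes det by delta * cofactor(1,1).
Cofactor C_11 = (-1)^(1+1) * minor(1,1) = 0
Entry delta = 2 - 6 = -4
Det delta = -4 * 0 = 0
New det = -8 + 0 = -8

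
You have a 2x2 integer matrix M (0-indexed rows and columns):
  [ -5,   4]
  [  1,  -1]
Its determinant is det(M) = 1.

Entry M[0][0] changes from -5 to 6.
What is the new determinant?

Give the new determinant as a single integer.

det is linear in row 0: changing M[0][0] by delta changes det by delta * cofactor(0,0).
Cofactor C_00 = (-1)^(0+0) * minor(0,0) = -1
Entry delta = 6 - -5 = 11
Det delta = 11 * -1 = -11
New det = 1 + -11 = -10

Answer: -10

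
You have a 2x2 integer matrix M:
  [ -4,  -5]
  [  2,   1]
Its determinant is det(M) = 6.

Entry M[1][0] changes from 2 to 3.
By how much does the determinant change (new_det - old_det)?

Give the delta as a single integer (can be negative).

Answer: 5

Derivation:
Cofactor C_10 = 5
Entry delta = 3 - 2 = 1
Det delta = entry_delta * cofactor = 1 * 5 = 5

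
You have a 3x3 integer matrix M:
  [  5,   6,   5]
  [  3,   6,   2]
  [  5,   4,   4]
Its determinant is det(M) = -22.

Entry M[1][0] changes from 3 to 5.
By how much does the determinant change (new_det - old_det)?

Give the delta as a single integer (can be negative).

Answer: -8

Derivation:
Cofactor C_10 = -4
Entry delta = 5 - 3 = 2
Det delta = entry_delta * cofactor = 2 * -4 = -8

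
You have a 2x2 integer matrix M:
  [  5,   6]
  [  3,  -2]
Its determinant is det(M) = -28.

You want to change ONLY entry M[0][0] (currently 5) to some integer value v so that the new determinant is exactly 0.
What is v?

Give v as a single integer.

Answer: -9

Derivation:
det is linear in entry M[0][0]: det = old_det + (v - 5) * C_00
Cofactor C_00 = -2
Want det = 0: -28 + (v - 5) * -2 = 0
  (v - 5) = 28 / -2 = -14
  v = 5 + (-14) = -9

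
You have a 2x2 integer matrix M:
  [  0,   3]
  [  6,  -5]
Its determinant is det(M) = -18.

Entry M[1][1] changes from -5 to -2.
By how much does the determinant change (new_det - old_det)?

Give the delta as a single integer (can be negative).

Answer: 0

Derivation:
Cofactor C_11 = 0
Entry delta = -2 - -5 = 3
Det delta = entry_delta * cofactor = 3 * 0 = 0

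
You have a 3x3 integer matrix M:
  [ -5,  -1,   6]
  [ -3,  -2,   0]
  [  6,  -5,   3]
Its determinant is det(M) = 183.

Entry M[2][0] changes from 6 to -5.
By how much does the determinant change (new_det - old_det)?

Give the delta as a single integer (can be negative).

Cofactor C_20 = 12
Entry delta = -5 - 6 = -11
Det delta = entry_delta * cofactor = -11 * 12 = -132

Answer: -132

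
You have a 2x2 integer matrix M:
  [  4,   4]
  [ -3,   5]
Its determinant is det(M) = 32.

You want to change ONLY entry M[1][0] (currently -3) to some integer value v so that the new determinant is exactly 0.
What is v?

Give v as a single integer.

det is linear in entry M[1][0]: det = old_det + (v - -3) * C_10
Cofactor C_10 = -4
Want det = 0: 32 + (v - -3) * -4 = 0
  (v - -3) = -32 / -4 = 8
  v = -3 + (8) = 5

Answer: 5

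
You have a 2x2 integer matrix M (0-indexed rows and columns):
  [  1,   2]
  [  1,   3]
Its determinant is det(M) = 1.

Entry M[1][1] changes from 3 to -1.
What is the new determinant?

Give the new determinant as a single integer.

Answer: -3

Derivation:
det is linear in row 1: changing M[1][1] by delta changes det by delta * cofactor(1,1).
Cofactor C_11 = (-1)^(1+1) * minor(1,1) = 1
Entry delta = -1 - 3 = -4
Det delta = -4 * 1 = -4
New det = 1 + -4 = -3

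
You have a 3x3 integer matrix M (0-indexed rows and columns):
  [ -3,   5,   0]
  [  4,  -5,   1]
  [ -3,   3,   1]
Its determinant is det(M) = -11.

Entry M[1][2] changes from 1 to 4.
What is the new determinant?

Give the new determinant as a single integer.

det is linear in row 1: changing M[1][2] by delta changes det by delta * cofactor(1,2).
Cofactor C_12 = (-1)^(1+2) * minor(1,2) = -6
Entry delta = 4 - 1 = 3
Det delta = 3 * -6 = -18
New det = -11 + -18 = -29

Answer: -29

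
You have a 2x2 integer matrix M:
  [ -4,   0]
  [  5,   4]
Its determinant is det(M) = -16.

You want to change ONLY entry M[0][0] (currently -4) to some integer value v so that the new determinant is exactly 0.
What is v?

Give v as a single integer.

det is linear in entry M[0][0]: det = old_det + (v - -4) * C_00
Cofactor C_00 = 4
Want det = 0: -16 + (v - -4) * 4 = 0
  (v - -4) = 16 / 4 = 4
  v = -4 + (4) = 0

Answer: 0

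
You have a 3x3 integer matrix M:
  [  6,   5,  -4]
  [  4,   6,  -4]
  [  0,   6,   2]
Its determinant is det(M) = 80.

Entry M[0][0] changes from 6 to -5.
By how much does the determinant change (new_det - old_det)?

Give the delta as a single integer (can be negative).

Answer: -396

Derivation:
Cofactor C_00 = 36
Entry delta = -5 - 6 = -11
Det delta = entry_delta * cofactor = -11 * 36 = -396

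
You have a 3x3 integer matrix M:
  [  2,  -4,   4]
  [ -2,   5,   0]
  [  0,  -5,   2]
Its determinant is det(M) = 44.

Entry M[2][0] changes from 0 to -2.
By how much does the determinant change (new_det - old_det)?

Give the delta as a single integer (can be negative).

Answer: 40

Derivation:
Cofactor C_20 = -20
Entry delta = -2 - 0 = -2
Det delta = entry_delta * cofactor = -2 * -20 = 40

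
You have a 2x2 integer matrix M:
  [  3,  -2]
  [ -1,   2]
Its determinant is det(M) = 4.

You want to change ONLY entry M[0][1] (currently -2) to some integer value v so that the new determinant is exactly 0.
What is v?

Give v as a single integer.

Answer: -6

Derivation:
det is linear in entry M[0][1]: det = old_det + (v - -2) * C_01
Cofactor C_01 = 1
Want det = 0: 4 + (v - -2) * 1 = 0
  (v - -2) = -4 / 1 = -4
  v = -2 + (-4) = -6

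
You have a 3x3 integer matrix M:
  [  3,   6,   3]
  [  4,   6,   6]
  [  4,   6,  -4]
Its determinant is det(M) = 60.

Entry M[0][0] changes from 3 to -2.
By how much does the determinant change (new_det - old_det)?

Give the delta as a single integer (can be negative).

Cofactor C_00 = -60
Entry delta = -2 - 3 = -5
Det delta = entry_delta * cofactor = -5 * -60 = 300

Answer: 300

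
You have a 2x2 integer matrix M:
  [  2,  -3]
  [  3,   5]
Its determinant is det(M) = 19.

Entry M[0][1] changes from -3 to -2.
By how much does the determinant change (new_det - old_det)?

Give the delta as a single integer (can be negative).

Cofactor C_01 = -3
Entry delta = -2 - -3 = 1
Det delta = entry_delta * cofactor = 1 * -3 = -3

Answer: -3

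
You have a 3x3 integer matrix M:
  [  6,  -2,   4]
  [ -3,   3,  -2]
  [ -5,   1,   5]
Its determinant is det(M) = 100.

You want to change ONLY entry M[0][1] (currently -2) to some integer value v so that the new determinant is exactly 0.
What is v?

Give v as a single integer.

Answer: -6

Derivation:
det is linear in entry M[0][1]: det = old_det + (v - -2) * C_01
Cofactor C_01 = 25
Want det = 0: 100 + (v - -2) * 25 = 0
  (v - -2) = -100 / 25 = -4
  v = -2 + (-4) = -6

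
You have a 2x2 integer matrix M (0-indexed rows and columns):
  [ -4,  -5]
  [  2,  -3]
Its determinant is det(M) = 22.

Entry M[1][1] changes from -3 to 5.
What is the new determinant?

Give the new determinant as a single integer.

Answer: -10

Derivation:
det is linear in row 1: changing M[1][1] by delta changes det by delta * cofactor(1,1).
Cofactor C_11 = (-1)^(1+1) * minor(1,1) = -4
Entry delta = 5 - -3 = 8
Det delta = 8 * -4 = -32
New det = 22 + -32 = -10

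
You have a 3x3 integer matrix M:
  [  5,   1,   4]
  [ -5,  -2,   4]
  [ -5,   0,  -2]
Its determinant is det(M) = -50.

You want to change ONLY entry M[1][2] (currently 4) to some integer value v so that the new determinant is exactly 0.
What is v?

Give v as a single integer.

Answer: -6

Derivation:
det is linear in entry M[1][2]: det = old_det + (v - 4) * C_12
Cofactor C_12 = -5
Want det = 0: -50 + (v - 4) * -5 = 0
  (v - 4) = 50 / -5 = -10
  v = 4 + (-10) = -6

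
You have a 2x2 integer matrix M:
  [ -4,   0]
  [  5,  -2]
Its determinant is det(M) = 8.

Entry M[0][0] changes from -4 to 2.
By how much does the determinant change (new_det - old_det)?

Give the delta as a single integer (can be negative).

Answer: -12

Derivation:
Cofactor C_00 = -2
Entry delta = 2 - -4 = 6
Det delta = entry_delta * cofactor = 6 * -2 = -12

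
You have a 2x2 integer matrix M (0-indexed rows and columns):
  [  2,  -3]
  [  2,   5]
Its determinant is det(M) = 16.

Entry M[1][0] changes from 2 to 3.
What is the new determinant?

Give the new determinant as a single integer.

det is linear in row 1: changing M[1][0] by delta changes det by delta * cofactor(1,0).
Cofactor C_10 = (-1)^(1+0) * minor(1,0) = 3
Entry delta = 3 - 2 = 1
Det delta = 1 * 3 = 3
New det = 16 + 3 = 19

Answer: 19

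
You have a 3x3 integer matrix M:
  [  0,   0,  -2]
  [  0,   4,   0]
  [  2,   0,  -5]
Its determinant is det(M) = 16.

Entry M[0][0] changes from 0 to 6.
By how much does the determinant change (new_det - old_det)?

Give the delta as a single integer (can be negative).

Cofactor C_00 = -20
Entry delta = 6 - 0 = 6
Det delta = entry_delta * cofactor = 6 * -20 = -120

Answer: -120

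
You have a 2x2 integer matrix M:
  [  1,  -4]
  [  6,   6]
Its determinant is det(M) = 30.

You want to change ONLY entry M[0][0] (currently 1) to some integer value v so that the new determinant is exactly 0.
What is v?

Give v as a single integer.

det is linear in entry M[0][0]: det = old_det + (v - 1) * C_00
Cofactor C_00 = 6
Want det = 0: 30 + (v - 1) * 6 = 0
  (v - 1) = -30 / 6 = -5
  v = 1 + (-5) = -4

Answer: -4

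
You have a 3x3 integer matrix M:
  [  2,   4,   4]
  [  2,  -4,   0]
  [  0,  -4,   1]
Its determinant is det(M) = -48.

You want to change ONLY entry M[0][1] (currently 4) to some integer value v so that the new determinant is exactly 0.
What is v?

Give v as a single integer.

det is linear in entry M[0][1]: det = old_det + (v - 4) * C_01
Cofactor C_01 = -2
Want det = 0: -48 + (v - 4) * -2 = 0
  (v - 4) = 48 / -2 = -24
  v = 4 + (-24) = -20

Answer: -20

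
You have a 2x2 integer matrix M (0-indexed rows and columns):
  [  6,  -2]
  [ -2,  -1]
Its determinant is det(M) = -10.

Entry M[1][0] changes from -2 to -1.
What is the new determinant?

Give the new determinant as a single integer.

Answer: -8

Derivation:
det is linear in row 1: changing M[1][0] by delta changes det by delta * cofactor(1,0).
Cofactor C_10 = (-1)^(1+0) * minor(1,0) = 2
Entry delta = -1 - -2 = 1
Det delta = 1 * 2 = 2
New det = -10 + 2 = -8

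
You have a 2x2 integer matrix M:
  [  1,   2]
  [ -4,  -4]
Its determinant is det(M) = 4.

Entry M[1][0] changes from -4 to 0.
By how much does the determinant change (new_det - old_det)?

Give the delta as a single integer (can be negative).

Cofactor C_10 = -2
Entry delta = 0 - -4 = 4
Det delta = entry_delta * cofactor = 4 * -2 = -8

Answer: -8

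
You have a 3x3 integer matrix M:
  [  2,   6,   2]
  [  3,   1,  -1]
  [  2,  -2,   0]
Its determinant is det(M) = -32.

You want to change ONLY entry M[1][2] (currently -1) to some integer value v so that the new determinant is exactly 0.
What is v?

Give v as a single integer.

Answer: 1

Derivation:
det is linear in entry M[1][2]: det = old_det + (v - -1) * C_12
Cofactor C_12 = 16
Want det = 0: -32 + (v - -1) * 16 = 0
  (v - -1) = 32 / 16 = 2
  v = -1 + (2) = 1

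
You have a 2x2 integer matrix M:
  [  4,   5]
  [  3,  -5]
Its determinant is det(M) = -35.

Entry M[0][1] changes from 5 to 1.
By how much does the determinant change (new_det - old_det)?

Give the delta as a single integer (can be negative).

Cofactor C_01 = -3
Entry delta = 1 - 5 = -4
Det delta = entry_delta * cofactor = -4 * -3 = 12

Answer: 12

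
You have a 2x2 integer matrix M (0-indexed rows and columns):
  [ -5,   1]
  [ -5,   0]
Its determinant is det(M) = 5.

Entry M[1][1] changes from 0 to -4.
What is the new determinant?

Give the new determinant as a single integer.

Answer: 25

Derivation:
det is linear in row 1: changing M[1][1] by delta changes det by delta * cofactor(1,1).
Cofactor C_11 = (-1)^(1+1) * minor(1,1) = -5
Entry delta = -4 - 0 = -4
Det delta = -4 * -5 = 20
New det = 5 + 20 = 25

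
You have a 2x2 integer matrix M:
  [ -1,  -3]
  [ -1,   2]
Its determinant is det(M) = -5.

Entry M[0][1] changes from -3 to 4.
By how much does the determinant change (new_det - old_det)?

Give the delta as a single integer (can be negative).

Cofactor C_01 = 1
Entry delta = 4 - -3 = 7
Det delta = entry_delta * cofactor = 7 * 1 = 7

Answer: 7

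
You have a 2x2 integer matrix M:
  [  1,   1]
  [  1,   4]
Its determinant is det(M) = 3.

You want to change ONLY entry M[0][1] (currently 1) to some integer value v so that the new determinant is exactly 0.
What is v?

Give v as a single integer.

det is linear in entry M[0][1]: det = old_det + (v - 1) * C_01
Cofactor C_01 = -1
Want det = 0: 3 + (v - 1) * -1 = 0
  (v - 1) = -3 / -1 = 3
  v = 1 + (3) = 4

Answer: 4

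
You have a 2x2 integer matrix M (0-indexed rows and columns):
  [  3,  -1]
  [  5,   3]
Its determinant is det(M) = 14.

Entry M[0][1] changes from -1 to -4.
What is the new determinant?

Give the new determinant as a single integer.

det is linear in row 0: changing M[0][1] by delta changes det by delta * cofactor(0,1).
Cofactor C_01 = (-1)^(0+1) * minor(0,1) = -5
Entry delta = -4 - -1 = -3
Det delta = -3 * -5 = 15
New det = 14 + 15 = 29

Answer: 29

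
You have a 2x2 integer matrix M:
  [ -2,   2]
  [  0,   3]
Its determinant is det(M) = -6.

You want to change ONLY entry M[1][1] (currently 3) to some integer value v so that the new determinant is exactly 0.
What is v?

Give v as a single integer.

Answer: 0

Derivation:
det is linear in entry M[1][1]: det = old_det + (v - 3) * C_11
Cofactor C_11 = -2
Want det = 0: -6 + (v - 3) * -2 = 0
  (v - 3) = 6 / -2 = -3
  v = 3 + (-3) = 0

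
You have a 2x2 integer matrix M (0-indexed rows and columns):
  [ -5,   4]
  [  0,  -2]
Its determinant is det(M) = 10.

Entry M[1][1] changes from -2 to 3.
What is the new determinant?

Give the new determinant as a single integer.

Answer: -15

Derivation:
det is linear in row 1: changing M[1][1] by delta changes det by delta * cofactor(1,1).
Cofactor C_11 = (-1)^(1+1) * minor(1,1) = -5
Entry delta = 3 - -2 = 5
Det delta = 5 * -5 = -25
New det = 10 + -25 = -15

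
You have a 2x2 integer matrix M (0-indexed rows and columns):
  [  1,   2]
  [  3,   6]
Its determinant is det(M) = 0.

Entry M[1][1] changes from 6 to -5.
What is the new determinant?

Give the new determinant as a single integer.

Answer: -11

Derivation:
det is linear in row 1: changing M[1][1] by delta changes det by delta * cofactor(1,1).
Cofactor C_11 = (-1)^(1+1) * minor(1,1) = 1
Entry delta = -5 - 6 = -11
Det delta = -11 * 1 = -11
New det = 0 + -11 = -11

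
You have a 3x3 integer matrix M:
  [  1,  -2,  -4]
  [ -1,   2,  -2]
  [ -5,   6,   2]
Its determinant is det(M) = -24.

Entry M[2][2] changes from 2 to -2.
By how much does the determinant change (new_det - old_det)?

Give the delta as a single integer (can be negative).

Answer: 0

Derivation:
Cofactor C_22 = 0
Entry delta = -2 - 2 = -4
Det delta = entry_delta * cofactor = -4 * 0 = 0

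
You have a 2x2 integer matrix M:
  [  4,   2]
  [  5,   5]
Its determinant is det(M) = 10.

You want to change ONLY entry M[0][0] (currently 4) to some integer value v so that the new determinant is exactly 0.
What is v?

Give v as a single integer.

Answer: 2

Derivation:
det is linear in entry M[0][0]: det = old_det + (v - 4) * C_00
Cofactor C_00 = 5
Want det = 0: 10 + (v - 4) * 5 = 0
  (v - 4) = -10 / 5 = -2
  v = 4 + (-2) = 2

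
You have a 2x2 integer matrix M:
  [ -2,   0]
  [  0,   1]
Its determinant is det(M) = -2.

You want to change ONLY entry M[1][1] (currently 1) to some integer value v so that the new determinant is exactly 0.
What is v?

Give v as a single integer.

Answer: 0

Derivation:
det is linear in entry M[1][1]: det = old_det + (v - 1) * C_11
Cofactor C_11 = -2
Want det = 0: -2 + (v - 1) * -2 = 0
  (v - 1) = 2 / -2 = -1
  v = 1 + (-1) = 0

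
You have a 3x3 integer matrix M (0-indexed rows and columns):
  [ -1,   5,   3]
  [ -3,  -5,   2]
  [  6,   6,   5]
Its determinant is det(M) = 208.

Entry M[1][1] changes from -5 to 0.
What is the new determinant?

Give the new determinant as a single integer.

det is linear in row 1: changing M[1][1] by delta changes det by delta * cofactor(1,1).
Cofactor C_11 = (-1)^(1+1) * minor(1,1) = -23
Entry delta = 0 - -5 = 5
Det delta = 5 * -23 = -115
New det = 208 + -115 = 93

Answer: 93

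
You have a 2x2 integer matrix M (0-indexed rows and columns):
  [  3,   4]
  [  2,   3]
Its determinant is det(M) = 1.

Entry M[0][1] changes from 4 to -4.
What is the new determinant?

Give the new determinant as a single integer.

det is linear in row 0: changing M[0][1] by delta changes det by delta * cofactor(0,1).
Cofactor C_01 = (-1)^(0+1) * minor(0,1) = -2
Entry delta = -4 - 4 = -8
Det delta = -8 * -2 = 16
New det = 1 + 16 = 17

Answer: 17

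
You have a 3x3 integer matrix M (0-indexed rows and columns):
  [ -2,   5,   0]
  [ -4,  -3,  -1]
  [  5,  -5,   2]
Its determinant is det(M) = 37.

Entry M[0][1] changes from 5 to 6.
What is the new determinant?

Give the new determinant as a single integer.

det is linear in row 0: changing M[0][1] by delta changes det by delta * cofactor(0,1).
Cofactor C_01 = (-1)^(0+1) * minor(0,1) = 3
Entry delta = 6 - 5 = 1
Det delta = 1 * 3 = 3
New det = 37 + 3 = 40

Answer: 40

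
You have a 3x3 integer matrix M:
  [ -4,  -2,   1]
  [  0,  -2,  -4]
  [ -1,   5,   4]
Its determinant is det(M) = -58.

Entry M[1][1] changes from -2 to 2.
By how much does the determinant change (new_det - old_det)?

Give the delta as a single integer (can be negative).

Answer: -60

Derivation:
Cofactor C_11 = -15
Entry delta = 2 - -2 = 4
Det delta = entry_delta * cofactor = 4 * -15 = -60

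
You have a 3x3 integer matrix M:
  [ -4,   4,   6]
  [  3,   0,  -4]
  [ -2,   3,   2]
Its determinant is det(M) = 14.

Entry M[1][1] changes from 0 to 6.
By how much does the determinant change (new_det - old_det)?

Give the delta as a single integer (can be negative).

Cofactor C_11 = 4
Entry delta = 6 - 0 = 6
Det delta = entry_delta * cofactor = 6 * 4 = 24

Answer: 24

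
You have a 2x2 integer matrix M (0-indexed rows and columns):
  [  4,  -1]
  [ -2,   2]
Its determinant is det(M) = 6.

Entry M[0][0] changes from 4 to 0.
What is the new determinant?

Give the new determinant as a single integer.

det is linear in row 0: changing M[0][0] by delta changes det by delta * cofactor(0,0).
Cofactor C_00 = (-1)^(0+0) * minor(0,0) = 2
Entry delta = 0 - 4 = -4
Det delta = -4 * 2 = -8
New det = 6 + -8 = -2

Answer: -2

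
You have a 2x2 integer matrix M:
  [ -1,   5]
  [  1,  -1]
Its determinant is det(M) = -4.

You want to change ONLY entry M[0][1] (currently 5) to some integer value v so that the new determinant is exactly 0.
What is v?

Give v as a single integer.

Answer: 1

Derivation:
det is linear in entry M[0][1]: det = old_det + (v - 5) * C_01
Cofactor C_01 = -1
Want det = 0: -4 + (v - 5) * -1 = 0
  (v - 5) = 4 / -1 = -4
  v = 5 + (-4) = 1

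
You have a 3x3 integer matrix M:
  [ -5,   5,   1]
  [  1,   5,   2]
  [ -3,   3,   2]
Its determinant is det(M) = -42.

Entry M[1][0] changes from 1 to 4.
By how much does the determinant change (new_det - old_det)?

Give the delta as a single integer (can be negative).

Answer: -21

Derivation:
Cofactor C_10 = -7
Entry delta = 4 - 1 = 3
Det delta = entry_delta * cofactor = 3 * -7 = -21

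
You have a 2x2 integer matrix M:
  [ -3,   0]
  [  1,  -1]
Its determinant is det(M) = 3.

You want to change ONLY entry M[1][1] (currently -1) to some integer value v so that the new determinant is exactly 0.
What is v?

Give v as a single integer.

det is linear in entry M[1][1]: det = old_det + (v - -1) * C_11
Cofactor C_11 = -3
Want det = 0: 3 + (v - -1) * -3 = 0
  (v - -1) = -3 / -3 = 1
  v = -1 + (1) = 0

Answer: 0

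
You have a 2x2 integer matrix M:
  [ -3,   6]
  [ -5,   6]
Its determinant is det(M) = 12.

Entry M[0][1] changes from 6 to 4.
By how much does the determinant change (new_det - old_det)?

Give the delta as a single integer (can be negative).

Cofactor C_01 = 5
Entry delta = 4 - 6 = -2
Det delta = entry_delta * cofactor = -2 * 5 = -10

Answer: -10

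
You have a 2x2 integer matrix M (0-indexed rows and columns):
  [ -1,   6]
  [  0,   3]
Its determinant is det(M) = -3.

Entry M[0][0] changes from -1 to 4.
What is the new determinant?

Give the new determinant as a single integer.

det is linear in row 0: changing M[0][0] by delta changes det by delta * cofactor(0,0).
Cofactor C_00 = (-1)^(0+0) * minor(0,0) = 3
Entry delta = 4 - -1 = 5
Det delta = 5 * 3 = 15
New det = -3 + 15 = 12

Answer: 12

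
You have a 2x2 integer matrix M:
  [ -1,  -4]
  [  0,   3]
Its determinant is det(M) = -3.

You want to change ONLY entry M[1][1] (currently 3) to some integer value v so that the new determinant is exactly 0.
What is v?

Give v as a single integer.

det is linear in entry M[1][1]: det = old_det + (v - 3) * C_11
Cofactor C_11 = -1
Want det = 0: -3 + (v - 3) * -1 = 0
  (v - 3) = 3 / -1 = -3
  v = 3 + (-3) = 0

Answer: 0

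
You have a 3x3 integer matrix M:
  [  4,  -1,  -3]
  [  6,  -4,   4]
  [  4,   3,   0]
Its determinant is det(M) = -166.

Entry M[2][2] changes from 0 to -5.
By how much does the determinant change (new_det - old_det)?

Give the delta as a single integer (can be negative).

Answer: 50

Derivation:
Cofactor C_22 = -10
Entry delta = -5 - 0 = -5
Det delta = entry_delta * cofactor = -5 * -10 = 50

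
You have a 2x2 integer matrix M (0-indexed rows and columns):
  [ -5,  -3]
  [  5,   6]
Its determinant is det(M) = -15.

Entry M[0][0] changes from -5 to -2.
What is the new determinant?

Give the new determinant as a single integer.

Answer: 3

Derivation:
det is linear in row 0: changing M[0][0] by delta changes det by delta * cofactor(0,0).
Cofactor C_00 = (-1)^(0+0) * minor(0,0) = 6
Entry delta = -2 - -5 = 3
Det delta = 3 * 6 = 18
New det = -15 + 18 = 3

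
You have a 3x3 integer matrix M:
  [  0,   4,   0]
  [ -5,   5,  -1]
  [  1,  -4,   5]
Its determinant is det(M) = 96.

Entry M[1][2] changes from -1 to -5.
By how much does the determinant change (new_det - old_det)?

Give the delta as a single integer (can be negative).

Answer: -16

Derivation:
Cofactor C_12 = 4
Entry delta = -5 - -1 = -4
Det delta = entry_delta * cofactor = -4 * 4 = -16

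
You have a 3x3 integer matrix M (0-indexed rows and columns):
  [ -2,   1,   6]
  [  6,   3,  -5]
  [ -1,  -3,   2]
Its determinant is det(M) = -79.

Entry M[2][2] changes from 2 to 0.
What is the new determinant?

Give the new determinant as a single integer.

Answer: -55

Derivation:
det is linear in row 2: changing M[2][2] by delta changes det by delta * cofactor(2,2).
Cofactor C_22 = (-1)^(2+2) * minor(2,2) = -12
Entry delta = 0 - 2 = -2
Det delta = -2 * -12 = 24
New det = -79 + 24 = -55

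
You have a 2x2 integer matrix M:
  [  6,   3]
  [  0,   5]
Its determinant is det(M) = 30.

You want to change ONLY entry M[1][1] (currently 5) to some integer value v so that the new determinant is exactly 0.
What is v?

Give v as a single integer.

det is linear in entry M[1][1]: det = old_det + (v - 5) * C_11
Cofactor C_11 = 6
Want det = 0: 30 + (v - 5) * 6 = 0
  (v - 5) = -30 / 6 = -5
  v = 5 + (-5) = 0

Answer: 0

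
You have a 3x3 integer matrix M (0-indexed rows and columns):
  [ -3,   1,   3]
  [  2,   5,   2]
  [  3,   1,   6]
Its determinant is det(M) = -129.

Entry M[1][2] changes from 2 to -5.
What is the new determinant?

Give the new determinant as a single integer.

Answer: -171

Derivation:
det is linear in row 1: changing M[1][2] by delta changes det by delta * cofactor(1,2).
Cofactor C_12 = (-1)^(1+2) * minor(1,2) = 6
Entry delta = -5 - 2 = -7
Det delta = -7 * 6 = -42
New det = -129 + -42 = -171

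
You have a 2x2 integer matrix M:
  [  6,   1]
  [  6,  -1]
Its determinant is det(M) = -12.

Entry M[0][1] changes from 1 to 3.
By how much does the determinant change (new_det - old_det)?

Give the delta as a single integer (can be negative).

Cofactor C_01 = -6
Entry delta = 3 - 1 = 2
Det delta = entry_delta * cofactor = 2 * -6 = -12

Answer: -12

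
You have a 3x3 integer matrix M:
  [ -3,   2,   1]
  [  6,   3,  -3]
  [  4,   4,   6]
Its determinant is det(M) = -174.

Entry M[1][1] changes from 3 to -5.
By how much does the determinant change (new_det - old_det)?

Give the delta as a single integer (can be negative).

Cofactor C_11 = -22
Entry delta = -5 - 3 = -8
Det delta = entry_delta * cofactor = -8 * -22 = 176

Answer: 176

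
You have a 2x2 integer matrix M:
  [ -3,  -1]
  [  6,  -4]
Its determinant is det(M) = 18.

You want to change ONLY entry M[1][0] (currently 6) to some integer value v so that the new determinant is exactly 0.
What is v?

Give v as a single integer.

det is linear in entry M[1][0]: det = old_det + (v - 6) * C_10
Cofactor C_10 = 1
Want det = 0: 18 + (v - 6) * 1 = 0
  (v - 6) = -18 / 1 = -18
  v = 6 + (-18) = -12

Answer: -12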